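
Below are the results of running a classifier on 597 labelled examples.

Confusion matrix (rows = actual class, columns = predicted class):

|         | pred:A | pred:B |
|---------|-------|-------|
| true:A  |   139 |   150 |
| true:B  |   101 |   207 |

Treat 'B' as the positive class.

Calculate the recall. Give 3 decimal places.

0.672

Recall = TP/(TP+FN) = 207/(207+101) = 207/308 = 0.672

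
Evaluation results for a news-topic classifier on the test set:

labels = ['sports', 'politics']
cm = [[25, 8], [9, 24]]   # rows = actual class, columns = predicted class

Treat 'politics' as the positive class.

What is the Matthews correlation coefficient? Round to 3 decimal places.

MCC = (TP·TN − FP·FN) / √((TP+FP)(TP+FN)(TN+FP)(TN+FN))
Numerator = 24·25 − 8·9 = 528
Denominator = √(32·33·33·34) = √1184832 = 1088.4999
MCC = 528 / 1088.4999 = 0.485

0.485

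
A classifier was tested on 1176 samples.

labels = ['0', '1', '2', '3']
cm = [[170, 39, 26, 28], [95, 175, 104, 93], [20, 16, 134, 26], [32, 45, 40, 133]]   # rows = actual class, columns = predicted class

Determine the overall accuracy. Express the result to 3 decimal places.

Accuracy = trace / total = (170+175+134+133=612) / 1176 = 612/1176 = 0.520

0.520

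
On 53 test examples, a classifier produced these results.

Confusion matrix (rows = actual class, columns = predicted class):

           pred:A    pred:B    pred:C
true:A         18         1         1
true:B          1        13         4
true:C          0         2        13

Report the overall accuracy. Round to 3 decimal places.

Accuracy = trace / total = (18+13+13=44) / 53 = 44/53 = 0.830

0.830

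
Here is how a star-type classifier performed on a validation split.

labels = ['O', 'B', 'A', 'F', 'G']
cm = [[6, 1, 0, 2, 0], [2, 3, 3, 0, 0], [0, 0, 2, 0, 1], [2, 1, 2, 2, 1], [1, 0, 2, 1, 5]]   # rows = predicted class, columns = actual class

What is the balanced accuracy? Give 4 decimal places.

Balanced accuracy = mean of per-class recall.
  O: recall = 6/11 = 0.54545
  B: recall = 3/5 = 0.60000
  A: recall = 2/9 = 0.22222
  F: recall = 2/5 = 0.40000
  G: recall = 5/7 = 0.71429
Mean = (0.54545 + 0.60000 + 0.22222 + 0.40000 + 0.71429) / 5 = 0.4964

0.4964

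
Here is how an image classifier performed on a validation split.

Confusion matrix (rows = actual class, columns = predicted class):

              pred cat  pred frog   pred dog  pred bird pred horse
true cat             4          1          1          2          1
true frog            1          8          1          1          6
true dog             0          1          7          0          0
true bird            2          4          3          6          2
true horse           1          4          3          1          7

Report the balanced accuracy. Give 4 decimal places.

0.5161

Balanced accuracy = mean of per-class recall.
  cat: recall = 4/9 = 0.44444
  frog: recall = 8/17 = 0.47059
  dog: recall = 7/8 = 0.87500
  bird: recall = 6/17 = 0.35294
  horse: recall = 7/16 = 0.43750
Mean = (0.44444 + 0.47059 + 0.87500 + 0.35294 + 0.43750) / 5 = 0.5161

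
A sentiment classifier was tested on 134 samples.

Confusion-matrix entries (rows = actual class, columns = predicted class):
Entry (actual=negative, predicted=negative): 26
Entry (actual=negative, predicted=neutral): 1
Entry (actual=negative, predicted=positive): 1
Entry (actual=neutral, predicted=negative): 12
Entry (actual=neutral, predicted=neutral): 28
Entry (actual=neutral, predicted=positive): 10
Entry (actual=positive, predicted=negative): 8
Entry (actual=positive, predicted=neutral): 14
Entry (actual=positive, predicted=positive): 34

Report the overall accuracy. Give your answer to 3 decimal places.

Accuracy = trace / total = (26+28+34=88) / 134 = 88/134 = 0.657

0.657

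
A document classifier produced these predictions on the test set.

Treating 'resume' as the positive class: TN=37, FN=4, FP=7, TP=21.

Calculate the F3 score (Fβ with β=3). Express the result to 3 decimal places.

Fβ = (1+β²)·TP / ((1+β²)·TP + β²·FN + FP), with β²=9
= 10·21 / (10·21 + 9·4 + 7) = 0.830

0.830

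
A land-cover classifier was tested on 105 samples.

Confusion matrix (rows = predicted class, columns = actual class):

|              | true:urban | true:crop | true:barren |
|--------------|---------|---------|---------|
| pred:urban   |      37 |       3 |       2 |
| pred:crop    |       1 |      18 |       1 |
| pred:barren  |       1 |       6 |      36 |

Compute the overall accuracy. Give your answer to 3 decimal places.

0.867

Accuracy = trace / total = (37+18+36=91) / 105 = 91/105 = 0.867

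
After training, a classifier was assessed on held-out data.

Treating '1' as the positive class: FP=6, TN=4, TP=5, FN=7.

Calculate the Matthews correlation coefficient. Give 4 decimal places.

MCC = (TP·TN − FP·FN) / √((TP+FP)(TP+FN)(TN+FP)(TN+FN))
Numerator = 5·4 − 6·7 = -22
Denominator = √(11·12·10·11) = √14520 = 120.4990
MCC = -22 / 120.4990 = -0.1826

-0.1826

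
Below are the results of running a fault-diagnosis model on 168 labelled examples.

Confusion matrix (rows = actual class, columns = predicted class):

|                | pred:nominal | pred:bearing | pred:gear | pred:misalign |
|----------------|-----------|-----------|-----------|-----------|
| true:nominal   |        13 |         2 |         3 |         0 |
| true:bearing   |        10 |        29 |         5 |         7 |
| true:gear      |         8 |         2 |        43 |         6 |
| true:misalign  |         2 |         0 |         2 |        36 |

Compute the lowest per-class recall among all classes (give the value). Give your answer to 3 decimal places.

Per-class recall (TP/(TP+FN)):
  nominal: TP=13, FN=2+3+0=5 → 13/18 = 0.7222
  bearing: TP=29, FN=10+5+7=22 → 29/51 = 0.5686
  gear: TP=43, FN=8+2+6=16 → 43/59 = 0.7288
  misalign: TP=36, FN=2+0+2=4 → 36/40 = 0.9000
Lowest is class 'bearing' with recall = 0.569.

0.569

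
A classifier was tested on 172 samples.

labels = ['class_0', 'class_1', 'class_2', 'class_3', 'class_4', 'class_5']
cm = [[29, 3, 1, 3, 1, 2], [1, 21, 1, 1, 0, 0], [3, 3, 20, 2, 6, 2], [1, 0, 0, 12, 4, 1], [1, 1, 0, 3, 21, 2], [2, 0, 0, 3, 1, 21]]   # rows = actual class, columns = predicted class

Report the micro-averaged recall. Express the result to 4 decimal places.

Micro-averaging pools counts across classes: ΣTP=124, ΣFP=48, ΣFN=48.
Micro-recall = TP/(TP+FN) on pooled counts = 0.7209 (equals overall accuracy in single-label multiclass).

0.7209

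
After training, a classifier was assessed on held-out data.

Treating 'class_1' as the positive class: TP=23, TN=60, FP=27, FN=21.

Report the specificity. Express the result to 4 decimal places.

0.6897

Specificity = TN/(TN+FP) = 60/(60+27) = 0.6897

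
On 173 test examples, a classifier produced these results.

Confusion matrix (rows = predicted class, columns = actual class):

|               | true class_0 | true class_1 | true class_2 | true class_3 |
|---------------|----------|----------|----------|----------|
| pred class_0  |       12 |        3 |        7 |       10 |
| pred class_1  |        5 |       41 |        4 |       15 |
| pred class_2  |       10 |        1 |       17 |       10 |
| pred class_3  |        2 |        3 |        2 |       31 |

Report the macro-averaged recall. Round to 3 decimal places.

Per-class recall (TP/(TP+FN)):
  class_0: TP=12, FN=5+10+2=17 → 12/29 = 0.4138
  class_1: TP=41, FN=3+1+3=7 → 41/48 = 0.8542
  class_2: TP=17, FN=7+4+2=13 → 17/30 = 0.5667
  class_3: TP=31, FN=10+15+10=35 → 31/66 = 0.4697
Macro-recall = mean = (0.4138 + 0.8542 + 0.5667 + 0.4697) / 4 = 0.576

0.576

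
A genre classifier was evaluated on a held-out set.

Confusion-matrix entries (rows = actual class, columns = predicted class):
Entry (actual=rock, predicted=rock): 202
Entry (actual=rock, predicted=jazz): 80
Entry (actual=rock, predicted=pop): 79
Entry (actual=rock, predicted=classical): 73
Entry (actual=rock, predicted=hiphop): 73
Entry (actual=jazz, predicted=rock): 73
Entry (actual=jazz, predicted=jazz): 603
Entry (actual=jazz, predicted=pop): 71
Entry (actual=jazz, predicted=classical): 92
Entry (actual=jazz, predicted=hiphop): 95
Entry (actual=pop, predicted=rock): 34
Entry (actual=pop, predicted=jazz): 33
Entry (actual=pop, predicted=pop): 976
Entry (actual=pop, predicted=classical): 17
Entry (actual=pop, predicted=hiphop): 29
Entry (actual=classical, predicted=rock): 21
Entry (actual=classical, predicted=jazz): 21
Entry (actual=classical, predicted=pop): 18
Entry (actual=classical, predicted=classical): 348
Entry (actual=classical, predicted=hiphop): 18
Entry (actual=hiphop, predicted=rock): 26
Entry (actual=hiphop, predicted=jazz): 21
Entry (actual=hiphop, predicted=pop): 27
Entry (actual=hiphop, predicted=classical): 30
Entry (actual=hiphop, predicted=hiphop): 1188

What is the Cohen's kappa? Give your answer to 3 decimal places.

Observed agreement pₒ = trace/N = 3317/4248 = 0.7808
Expected agreement pₑ = Σ (rowᵢ·colᵢ)/N² = (507·356 + 934·758 + 1089·1171 + 426·560 + 1292·1403)/4248² = 0.2336
κ = (pₒ − pₑ)/(1 − pₑ) = (0.7808 − 0.2336)/(1 − 0.2336) = 0.714

0.714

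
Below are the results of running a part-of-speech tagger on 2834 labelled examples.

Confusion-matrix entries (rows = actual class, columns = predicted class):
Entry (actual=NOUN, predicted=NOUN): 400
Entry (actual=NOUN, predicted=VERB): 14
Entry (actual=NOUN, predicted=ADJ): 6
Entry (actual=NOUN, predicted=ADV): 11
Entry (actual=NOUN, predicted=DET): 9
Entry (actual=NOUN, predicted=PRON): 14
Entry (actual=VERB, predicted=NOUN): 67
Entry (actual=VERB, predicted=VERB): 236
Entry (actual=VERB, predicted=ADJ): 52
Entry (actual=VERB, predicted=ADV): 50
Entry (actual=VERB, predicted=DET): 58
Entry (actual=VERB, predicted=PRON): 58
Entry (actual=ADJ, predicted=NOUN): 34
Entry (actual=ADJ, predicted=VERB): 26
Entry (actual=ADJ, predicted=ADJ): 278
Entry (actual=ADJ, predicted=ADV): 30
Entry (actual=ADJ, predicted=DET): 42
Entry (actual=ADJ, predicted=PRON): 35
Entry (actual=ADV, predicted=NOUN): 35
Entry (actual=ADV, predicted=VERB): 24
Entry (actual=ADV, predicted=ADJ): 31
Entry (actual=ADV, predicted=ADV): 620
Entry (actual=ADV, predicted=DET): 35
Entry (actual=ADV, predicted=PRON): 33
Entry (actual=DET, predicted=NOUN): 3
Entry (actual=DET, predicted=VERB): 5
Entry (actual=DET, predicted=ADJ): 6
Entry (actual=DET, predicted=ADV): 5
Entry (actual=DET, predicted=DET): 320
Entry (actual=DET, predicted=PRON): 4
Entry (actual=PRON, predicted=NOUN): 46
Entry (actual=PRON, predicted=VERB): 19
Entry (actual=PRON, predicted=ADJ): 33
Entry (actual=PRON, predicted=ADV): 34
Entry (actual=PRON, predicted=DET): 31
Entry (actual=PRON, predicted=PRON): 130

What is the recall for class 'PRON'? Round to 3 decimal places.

0.444

recall = TP/(TP+FN).
PRON: TP=130, FN=46+19+33+34+31=163 → 130/293 = 0.4437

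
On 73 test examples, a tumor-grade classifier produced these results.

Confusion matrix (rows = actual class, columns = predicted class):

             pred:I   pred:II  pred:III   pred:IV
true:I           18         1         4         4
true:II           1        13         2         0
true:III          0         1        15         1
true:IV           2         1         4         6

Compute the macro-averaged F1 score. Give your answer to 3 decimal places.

0.694

Per-class F1 score (2·TP/(2·TP+FP+FN)):
  I: TP=18, FP=1+0+2=3, FN=1+4+4=9 → 36/48 = 0.7500
  II: TP=13, FP=1+1+1=3, FN=1+2+0=3 → 26/32 = 0.8125
  III: TP=15, FP=4+2+4=10, FN=0+1+1=2 → 30/42 = 0.7143
  IV: TP=6, FP=4+0+1=5, FN=2+1+4=7 → 12/24 = 0.5000
Macro-F1 score = mean = (0.7500 + 0.8125 + 0.7143 + 0.5000) / 4 = 0.694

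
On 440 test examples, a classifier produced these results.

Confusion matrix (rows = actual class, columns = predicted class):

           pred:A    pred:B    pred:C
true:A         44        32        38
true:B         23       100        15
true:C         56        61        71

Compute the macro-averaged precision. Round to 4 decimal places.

Per-class precision (TP/(TP+FP)):
  A: TP=44, FP=23+56=79 → 44/123 = 0.35772
  B: TP=100, FP=32+61=93 → 100/193 = 0.51813
  C: TP=71, FP=38+15=53 → 71/124 = 0.57258
Macro-precision = mean = (0.35772 + 0.51813 + 0.57258) / 3 = 0.4828

0.4828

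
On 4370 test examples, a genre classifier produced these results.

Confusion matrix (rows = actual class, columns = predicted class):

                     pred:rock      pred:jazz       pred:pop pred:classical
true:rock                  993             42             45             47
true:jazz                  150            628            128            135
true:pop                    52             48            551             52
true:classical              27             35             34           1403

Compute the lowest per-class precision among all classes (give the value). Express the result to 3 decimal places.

0.727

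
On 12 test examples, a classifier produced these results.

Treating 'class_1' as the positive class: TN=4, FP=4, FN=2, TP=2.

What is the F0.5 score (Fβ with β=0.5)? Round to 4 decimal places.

0.3571

Fβ = (1+β²)·TP / ((1+β²)·TP + β²·FN + FP), with β²=1/4
= 1.25·2 / (1.25·2 + 0.25·2 + 4) = 0.3571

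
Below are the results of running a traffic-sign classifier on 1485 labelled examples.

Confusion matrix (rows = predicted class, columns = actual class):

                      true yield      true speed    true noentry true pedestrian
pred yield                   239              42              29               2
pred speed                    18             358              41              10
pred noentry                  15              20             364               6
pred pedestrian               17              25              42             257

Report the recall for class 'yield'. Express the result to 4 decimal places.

0.8270

One-vs-rest for 'yield': TP = diagonal; FP = other classes predicted 'yield'; FN = 'yield' predicted as other.
recall = TP/(TP+FN).
yield: TP=239, FN=18+15+17=50 → 239/289 = 0.82699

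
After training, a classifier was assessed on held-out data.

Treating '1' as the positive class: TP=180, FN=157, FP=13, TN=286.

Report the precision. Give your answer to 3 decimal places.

0.933

Precision = TP/(TP+FP) = 180/(180+13) = 180/193 = 0.933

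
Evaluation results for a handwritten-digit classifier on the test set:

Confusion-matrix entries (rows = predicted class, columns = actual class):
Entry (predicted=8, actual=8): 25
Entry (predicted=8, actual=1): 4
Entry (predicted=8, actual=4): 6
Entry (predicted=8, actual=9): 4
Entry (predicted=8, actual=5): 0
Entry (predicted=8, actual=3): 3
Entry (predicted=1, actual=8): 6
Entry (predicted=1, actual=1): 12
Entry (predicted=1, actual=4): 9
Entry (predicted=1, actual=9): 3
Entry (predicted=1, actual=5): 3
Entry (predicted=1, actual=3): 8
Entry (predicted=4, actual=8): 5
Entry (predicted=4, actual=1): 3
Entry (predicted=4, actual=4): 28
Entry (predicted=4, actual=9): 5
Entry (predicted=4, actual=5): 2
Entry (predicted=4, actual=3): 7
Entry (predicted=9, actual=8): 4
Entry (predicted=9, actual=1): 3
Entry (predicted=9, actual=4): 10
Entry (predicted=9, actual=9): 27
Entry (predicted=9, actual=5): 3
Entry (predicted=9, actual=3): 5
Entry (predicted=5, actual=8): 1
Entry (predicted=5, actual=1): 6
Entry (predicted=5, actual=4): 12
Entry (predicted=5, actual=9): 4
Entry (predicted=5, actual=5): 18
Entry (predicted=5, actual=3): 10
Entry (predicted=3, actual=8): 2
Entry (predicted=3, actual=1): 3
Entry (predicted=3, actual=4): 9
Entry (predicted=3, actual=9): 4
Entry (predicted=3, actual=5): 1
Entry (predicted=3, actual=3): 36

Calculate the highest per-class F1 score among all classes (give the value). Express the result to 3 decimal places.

0.588

Per-class F1 score (2·TP/(2·TP+FP+FN)):
  8: TP=25, FP=4+6+4+0+3=17, FN=6+5+4+1+2=18 → 50/85 = 0.5882
  1: TP=12, FP=6+9+3+3+8=29, FN=4+3+3+6+3=19 → 24/72 = 0.3333
  4: TP=28, FP=5+3+5+2+7=22, FN=6+9+10+12+9=46 → 56/124 = 0.4516
  9: TP=27, FP=4+3+10+3+5=25, FN=4+3+5+4+4=20 → 54/99 = 0.5455
  5: TP=18, FP=1+6+12+4+10=33, FN=0+3+2+3+1=9 → 36/78 = 0.4615
  3: TP=36, FP=2+3+9+4+1=19, FN=3+8+7+5+10=33 → 72/124 = 0.5806
Highest is class '8' with F1 score = 0.588.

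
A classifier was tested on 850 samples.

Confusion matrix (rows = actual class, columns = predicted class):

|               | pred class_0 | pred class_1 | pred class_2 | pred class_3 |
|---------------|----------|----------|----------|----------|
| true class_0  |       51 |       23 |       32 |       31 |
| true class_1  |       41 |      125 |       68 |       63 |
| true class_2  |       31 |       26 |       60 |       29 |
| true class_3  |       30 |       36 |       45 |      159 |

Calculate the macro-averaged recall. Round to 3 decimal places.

Per-class recall (TP/(TP+FN)):
  class_0: TP=51, FN=23+32+31=86 → 51/137 = 0.3723
  class_1: TP=125, FN=41+68+63=172 → 125/297 = 0.4209
  class_2: TP=60, FN=31+26+29=86 → 60/146 = 0.4110
  class_3: TP=159, FN=30+36+45=111 → 159/270 = 0.5889
Macro-recall = mean = (0.3723 + 0.4209 + 0.4110 + 0.5889) / 4 = 0.448

0.448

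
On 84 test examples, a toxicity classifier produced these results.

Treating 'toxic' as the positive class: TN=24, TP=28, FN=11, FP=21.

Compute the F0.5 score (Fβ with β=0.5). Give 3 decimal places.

Fβ = (1+β²)·TP / ((1+β²)·TP + β²·FN + FP), with β²=1/4
= 1.25·28 / (1.25·28 + 0.25·11 + 21) = 0.596

0.596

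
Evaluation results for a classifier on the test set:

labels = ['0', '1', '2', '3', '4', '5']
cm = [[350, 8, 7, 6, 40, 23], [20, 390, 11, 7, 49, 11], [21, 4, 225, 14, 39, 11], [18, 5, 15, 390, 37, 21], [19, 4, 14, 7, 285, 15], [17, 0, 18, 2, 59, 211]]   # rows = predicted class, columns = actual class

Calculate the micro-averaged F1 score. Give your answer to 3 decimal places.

0.780

Micro-averaging pools counts across classes: ΣTP=1851, ΣFP=522, ΣFN=522.
Micro-F1 score = 2·TP/(2·TP+FP+FN) on pooled counts = 0.780 (equals overall accuracy in single-label multiclass).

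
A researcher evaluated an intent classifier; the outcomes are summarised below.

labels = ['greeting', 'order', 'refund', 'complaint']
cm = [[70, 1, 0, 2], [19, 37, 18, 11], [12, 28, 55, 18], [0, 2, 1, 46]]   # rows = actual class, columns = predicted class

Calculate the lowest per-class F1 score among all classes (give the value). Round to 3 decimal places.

0.484

Per-class F1 score (2·TP/(2·TP+FP+FN)):
  greeting: TP=70, FP=19+12+0=31, FN=1+0+2=3 → 140/174 = 0.8046
  order: TP=37, FP=1+28+2=31, FN=19+18+11=48 → 74/153 = 0.4837
  refund: TP=55, FP=0+18+1=19, FN=12+28+18=58 → 110/187 = 0.5882
  complaint: TP=46, FP=2+11+18=31, FN=0+2+1=3 → 92/126 = 0.7302
Lowest is class 'order' with F1 score = 0.484.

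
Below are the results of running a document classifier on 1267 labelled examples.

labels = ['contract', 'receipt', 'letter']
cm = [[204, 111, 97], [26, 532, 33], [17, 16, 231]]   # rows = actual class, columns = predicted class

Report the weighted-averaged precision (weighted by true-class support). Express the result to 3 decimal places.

Per-class precision (TP/(TP+FP)):
  contract: TP=204, FP=26+17=43 → 204/247 = 0.8259
  receipt: TP=532, FP=111+16=127 → 532/659 = 0.8073
  letter: TP=231, FP=97+33=130 → 231/361 = 0.6399
Weighted-precision = Σ (supportᵢ/N)·precisionᵢ with N=1267: (412/1267)·0.8259 + (591/1267)·0.8073 + (264/1267)·0.6399 = 0.778

0.778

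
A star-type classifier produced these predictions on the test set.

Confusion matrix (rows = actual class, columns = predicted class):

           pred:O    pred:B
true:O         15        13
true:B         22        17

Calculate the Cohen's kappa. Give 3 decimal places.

-0.027

Observed agreement pₒ = trace/N = 32/67 = 0.4776
Expected agreement pₑ = Σ (rowᵢ·colᵢ)/N² = (28·37 + 39·30)/67² = 0.4914
κ = (pₒ − pₑ)/(1 − pₑ) = (0.4776 − 0.4914)/(1 − 0.4914) = -0.027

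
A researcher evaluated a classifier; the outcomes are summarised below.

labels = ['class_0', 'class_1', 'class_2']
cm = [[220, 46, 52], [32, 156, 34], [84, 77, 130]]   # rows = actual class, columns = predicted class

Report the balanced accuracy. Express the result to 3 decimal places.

0.614

Balanced accuracy = mean of per-class recall.
  class_0: recall = 220/318 = 0.6918
  class_1: recall = 156/222 = 0.7027
  class_2: recall = 130/291 = 0.4467
Mean = (0.6918 + 0.7027 + 0.4467) / 3 = 0.614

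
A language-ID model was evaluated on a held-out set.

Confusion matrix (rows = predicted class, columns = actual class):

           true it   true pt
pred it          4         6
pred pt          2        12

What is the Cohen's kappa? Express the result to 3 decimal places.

Observed agreement pₒ = trace/N = 16/24 = 0.6667
Expected agreement pₑ = Σ (rowᵢ·colᵢ)/N² = (6·10 + 18·14)/24² = 0.5417
κ = (pₒ − pₑ)/(1 − pₑ) = (0.6667 − 0.5417)/(1 − 0.5417) = 0.273

0.273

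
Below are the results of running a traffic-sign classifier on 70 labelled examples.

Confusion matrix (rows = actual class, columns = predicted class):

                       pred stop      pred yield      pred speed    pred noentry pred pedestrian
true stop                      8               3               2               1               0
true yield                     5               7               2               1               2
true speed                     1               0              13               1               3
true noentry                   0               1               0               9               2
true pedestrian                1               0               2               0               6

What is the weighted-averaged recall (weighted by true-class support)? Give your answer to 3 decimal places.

0.614

Per-class recall (TP/(TP+FN)):
  stop: TP=8, FN=3+2+1+0=6 → 8/14 = 0.5714
  yield: TP=7, FN=5+2+1+2=10 → 7/17 = 0.4118
  speed: TP=13, FN=1+0+1+3=5 → 13/18 = 0.7222
  noentry: TP=9, FN=0+1+0+2=3 → 9/12 = 0.7500
  pedestrian: TP=6, FN=1+0+2+0=3 → 6/9 = 0.6667
Weighted-recall = Σ (supportᵢ/N)·recallᵢ with N=70: (14/70)·0.5714 + (17/70)·0.4118 + (18/70)·0.7222 + (12/70)·0.7500 + (9/70)·0.6667 = 0.614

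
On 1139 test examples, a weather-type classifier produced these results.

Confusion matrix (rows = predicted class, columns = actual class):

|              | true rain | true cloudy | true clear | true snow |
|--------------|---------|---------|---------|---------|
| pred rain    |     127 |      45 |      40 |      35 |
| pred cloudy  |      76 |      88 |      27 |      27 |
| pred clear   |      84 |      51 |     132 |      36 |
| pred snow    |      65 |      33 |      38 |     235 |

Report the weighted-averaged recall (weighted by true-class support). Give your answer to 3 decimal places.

0.511

Per-class recall (TP/(TP+FN)):
  rain: TP=127, FN=76+84+65=225 → 127/352 = 0.3608
  cloudy: TP=88, FN=45+51+33=129 → 88/217 = 0.4055
  clear: TP=132, FN=40+27+38=105 → 132/237 = 0.5570
  snow: TP=235, FN=35+27+36=98 → 235/333 = 0.7057
Weighted-recall = Σ (supportᵢ/N)·recallᵢ with N=1139: (352/1139)·0.3608 + (217/1139)·0.4055 + (237/1139)·0.5570 + (333/1139)·0.7057 = 0.511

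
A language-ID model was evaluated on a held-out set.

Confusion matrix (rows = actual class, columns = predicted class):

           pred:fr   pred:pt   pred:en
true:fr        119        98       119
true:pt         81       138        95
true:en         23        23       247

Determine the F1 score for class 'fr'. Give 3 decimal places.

One-vs-rest for 'fr': TP = diagonal; FP = other classes predicted 'fr'; FN = 'fr' predicted as other.
F1 score = 2·TP/(2·TP+FP+FN).
fr: TP=119, FP=81+23=104, FN=98+119=217 → 238/559 = 0.4258

0.426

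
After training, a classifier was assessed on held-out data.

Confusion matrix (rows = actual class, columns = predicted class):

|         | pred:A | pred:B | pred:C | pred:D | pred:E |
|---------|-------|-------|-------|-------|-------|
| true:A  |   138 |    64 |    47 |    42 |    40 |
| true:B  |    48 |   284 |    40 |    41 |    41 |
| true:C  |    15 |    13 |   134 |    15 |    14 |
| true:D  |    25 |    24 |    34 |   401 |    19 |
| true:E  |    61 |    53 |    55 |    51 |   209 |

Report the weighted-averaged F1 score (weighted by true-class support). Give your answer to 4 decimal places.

Per-class F1 score (2·TP/(2·TP+FP+FN)):
  A: TP=138, FP=48+15+25+61=149, FN=64+47+42+40=193 → 276/618 = 0.44660
  B: TP=284, FP=64+13+24+53=154, FN=48+40+41+41=170 → 568/892 = 0.63677
  C: TP=134, FP=47+40+34+55=176, FN=15+13+15+14=57 → 268/501 = 0.53493
  D: TP=401, FP=42+41+15+51=149, FN=25+24+34+19=102 → 802/1053 = 0.76163
  E: TP=209, FP=40+41+14+19=114, FN=61+53+55+51=220 → 418/752 = 0.55585
Weighted-F1 score = Σ (supportᵢ/N)·F1 scoreᵢ with N=1908: (331/1908)·0.44660 + (454/1908)·0.63677 + (191/1908)·0.53493 + (503/1908)·0.76163 + (429/1908)·0.55585 = 0.6083

0.6083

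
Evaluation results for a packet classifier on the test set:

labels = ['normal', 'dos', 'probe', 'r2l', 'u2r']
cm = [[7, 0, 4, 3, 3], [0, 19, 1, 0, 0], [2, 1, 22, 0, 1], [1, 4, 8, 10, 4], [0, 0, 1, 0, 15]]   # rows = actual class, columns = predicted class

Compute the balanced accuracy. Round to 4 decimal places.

Balanced accuracy = mean of per-class recall.
  normal: recall = 7/17 = 0.41176
  dos: recall = 19/20 = 0.95000
  probe: recall = 22/26 = 0.84615
  r2l: recall = 10/27 = 0.37037
  u2r: recall = 15/16 = 0.93750
Mean = (0.41176 + 0.95000 + 0.84615 + 0.37037 + 0.93750) / 5 = 0.7032

0.7032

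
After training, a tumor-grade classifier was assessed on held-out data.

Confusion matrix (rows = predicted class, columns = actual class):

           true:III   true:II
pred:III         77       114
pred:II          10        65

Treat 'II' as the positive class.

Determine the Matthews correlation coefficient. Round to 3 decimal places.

0.259

MCC = (TP·TN − FP·FN) / √((TP+FP)(TP+FN)(TN+FP)(TN+FN))
Numerator = 65·77 − 10·114 = 3865
Denominator = √(75·179·87·191) = √223083225 = 14935.9708
MCC = 3865 / 14935.9708 = 0.259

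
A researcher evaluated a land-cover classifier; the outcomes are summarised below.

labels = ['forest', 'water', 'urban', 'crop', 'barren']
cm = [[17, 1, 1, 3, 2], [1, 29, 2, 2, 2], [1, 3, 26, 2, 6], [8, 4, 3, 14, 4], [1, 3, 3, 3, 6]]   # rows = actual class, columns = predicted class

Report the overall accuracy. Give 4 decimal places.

Accuracy = trace / total = (17+29+26+14+6=92) / 147 = 92/147 = 0.6259

0.6259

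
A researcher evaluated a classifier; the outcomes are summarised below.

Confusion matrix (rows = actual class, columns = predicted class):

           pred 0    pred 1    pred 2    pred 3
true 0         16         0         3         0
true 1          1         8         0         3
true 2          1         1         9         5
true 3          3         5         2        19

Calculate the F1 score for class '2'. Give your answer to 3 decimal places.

Take TP from the diagonal, FP from the rest of the '2' prediction marginal, FN from the rest of the '2' actual marginal.
F1 score = 2·TP/(2·TP+FP+FN).
2: TP=9, FP=3+0+2=5, FN=1+1+5=7 → 18/30 = 0.6000

0.600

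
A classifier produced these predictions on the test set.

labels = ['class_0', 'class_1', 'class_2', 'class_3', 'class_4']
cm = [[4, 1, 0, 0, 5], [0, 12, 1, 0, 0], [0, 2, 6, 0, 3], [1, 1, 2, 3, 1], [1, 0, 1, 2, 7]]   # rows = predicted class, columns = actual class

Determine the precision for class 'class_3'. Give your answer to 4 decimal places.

One-vs-rest for 'class_3': TP = diagonal; FP = other classes predicted 'class_3'; FN = 'class_3' predicted as other.
precision = TP/(TP+FP).
class_3: TP=3, FP=1+1+2+1=5 → 3/8 = 0.37500

0.3750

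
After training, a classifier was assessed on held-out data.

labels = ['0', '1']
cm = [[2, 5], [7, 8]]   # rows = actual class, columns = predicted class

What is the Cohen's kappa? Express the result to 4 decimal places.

-0.1681

Observed agreement pₒ = trace/N = 10/22 = 0.45455
Expected agreement pₑ = Σ (rowᵢ·colᵢ)/N² = (7·9 + 15·13)/22² = 0.53306
κ = (pₒ − pₑ)/(1 − pₑ) = (0.45455 − 0.53306)/(1 − 0.53306) = -0.1681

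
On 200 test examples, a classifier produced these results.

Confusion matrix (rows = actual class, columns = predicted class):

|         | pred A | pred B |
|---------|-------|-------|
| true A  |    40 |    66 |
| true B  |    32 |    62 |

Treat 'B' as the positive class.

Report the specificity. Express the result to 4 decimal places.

Specificity = TN/(TN+FP) = 40/(40+66) = 0.3774

0.3774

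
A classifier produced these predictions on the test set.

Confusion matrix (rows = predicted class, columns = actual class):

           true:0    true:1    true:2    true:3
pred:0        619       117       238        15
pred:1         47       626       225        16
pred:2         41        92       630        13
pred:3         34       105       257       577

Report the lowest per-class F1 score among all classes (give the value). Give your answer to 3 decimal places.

0.593

Per-class F1 score (2·TP/(2·TP+FP+FN)):
  0: TP=619, FP=117+238+15=370, FN=47+41+34=122 → 1238/1730 = 0.7156
  1: TP=626, FP=47+225+16=288, FN=117+92+105=314 → 1252/1854 = 0.6753
  2: TP=630, FP=41+92+13=146, FN=238+225+257=720 → 1260/2126 = 0.5927
  3: TP=577, FP=34+105+257=396, FN=15+16+13=44 → 1154/1594 = 0.7240
Lowest is class '2' with F1 score = 0.593.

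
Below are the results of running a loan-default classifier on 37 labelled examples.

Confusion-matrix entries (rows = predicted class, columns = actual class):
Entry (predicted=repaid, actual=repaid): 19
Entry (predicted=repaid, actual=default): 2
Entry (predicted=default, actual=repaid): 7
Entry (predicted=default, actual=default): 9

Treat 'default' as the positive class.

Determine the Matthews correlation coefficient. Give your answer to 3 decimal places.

0.506

MCC = (TP·TN − FP·FN) / √((TP+FP)(TP+FN)(TN+FP)(TN+FN))
Numerator = 9·19 − 7·2 = 157
Denominator = √(16·11·26·21) = √96096 = 309.9935
MCC = 157 / 309.9935 = 0.506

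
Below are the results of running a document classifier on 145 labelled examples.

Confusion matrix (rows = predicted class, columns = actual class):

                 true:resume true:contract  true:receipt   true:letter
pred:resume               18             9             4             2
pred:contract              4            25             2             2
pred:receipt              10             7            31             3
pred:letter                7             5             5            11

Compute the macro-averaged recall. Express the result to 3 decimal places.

Per-class recall (TP/(TP+FN)):
  resume: TP=18, FN=4+10+7=21 → 18/39 = 0.4615
  contract: TP=25, FN=9+7+5=21 → 25/46 = 0.5435
  receipt: TP=31, FN=4+2+5=11 → 31/42 = 0.7381
  letter: TP=11, FN=2+2+3=7 → 11/18 = 0.6111
Macro-recall = mean = (0.4615 + 0.5435 + 0.7381 + 0.6111) / 4 = 0.589

0.589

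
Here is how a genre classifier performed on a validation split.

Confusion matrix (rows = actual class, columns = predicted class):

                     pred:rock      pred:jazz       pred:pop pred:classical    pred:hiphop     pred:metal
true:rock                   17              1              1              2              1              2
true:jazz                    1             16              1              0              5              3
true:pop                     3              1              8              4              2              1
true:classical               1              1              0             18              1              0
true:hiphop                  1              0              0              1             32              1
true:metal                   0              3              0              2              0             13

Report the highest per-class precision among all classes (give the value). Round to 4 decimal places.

0.8000

Per-class precision (TP/(TP+FP)):
  rock: TP=17, FP=1+3+1+1+0=6 → 17/23 = 0.73913
  jazz: TP=16, FP=1+1+1+0+3=6 → 16/22 = 0.72727
  pop: TP=8, FP=1+1+0+0+0=2 → 8/10 = 0.80000
  classical: TP=18, FP=2+0+4+1+2=9 → 18/27 = 0.66667
  hiphop: TP=32, FP=1+5+2+1+0=9 → 32/41 = 0.78049
  metal: TP=13, FP=2+3+1+0+1=7 → 13/20 = 0.65000
Highest is class 'pop' with precision = 0.8000.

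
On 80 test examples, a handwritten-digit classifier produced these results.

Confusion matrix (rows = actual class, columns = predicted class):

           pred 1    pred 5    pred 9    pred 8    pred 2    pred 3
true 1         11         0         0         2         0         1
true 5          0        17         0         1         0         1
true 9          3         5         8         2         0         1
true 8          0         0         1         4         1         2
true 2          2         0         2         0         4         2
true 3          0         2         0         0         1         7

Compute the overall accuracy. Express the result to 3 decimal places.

Accuracy = trace / total = (11+17+8+4+4+7=51) / 80 = 51/80 = 0.638

0.638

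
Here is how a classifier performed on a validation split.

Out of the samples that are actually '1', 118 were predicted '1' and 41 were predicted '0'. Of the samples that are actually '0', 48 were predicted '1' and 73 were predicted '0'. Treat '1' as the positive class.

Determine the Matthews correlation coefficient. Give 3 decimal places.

MCC = (TP·TN − FP·FN) / √((TP+FP)(TP+FN)(TN+FP)(TN+FN))
Numerator = 118·73 − 48·41 = 6646
Denominator = √(166·159·121·114) = √364078836 = 19080.8500
MCC = 6646 / 19080.8500 = 0.348

0.348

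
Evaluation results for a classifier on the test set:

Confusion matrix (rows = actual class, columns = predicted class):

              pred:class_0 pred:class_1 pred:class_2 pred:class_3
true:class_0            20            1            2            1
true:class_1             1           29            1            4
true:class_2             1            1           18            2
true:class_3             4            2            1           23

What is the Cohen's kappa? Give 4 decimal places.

0.7455

Observed agreement pₒ = trace/N = 90/111 = 0.81081
Expected agreement pₑ = Σ (rowᵢ·colᵢ)/N² = (24·26 + 35·33 + 22·22 + 30·30)/111² = 0.25672
κ = (pₒ − pₑ)/(1 − pₑ) = (0.81081 − 0.25672)/(1 − 0.25672) = 0.7455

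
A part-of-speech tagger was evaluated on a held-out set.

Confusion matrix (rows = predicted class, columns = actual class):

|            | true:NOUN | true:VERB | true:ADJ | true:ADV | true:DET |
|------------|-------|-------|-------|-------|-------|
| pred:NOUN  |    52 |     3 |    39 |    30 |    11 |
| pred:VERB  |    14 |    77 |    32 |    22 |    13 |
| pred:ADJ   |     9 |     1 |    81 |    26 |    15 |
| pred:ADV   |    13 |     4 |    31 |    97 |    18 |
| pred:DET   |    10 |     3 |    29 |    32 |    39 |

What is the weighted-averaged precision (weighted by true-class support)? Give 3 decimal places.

0.524

Per-class precision (TP/(TP+FP)):
  NOUN: TP=52, FP=3+39+30+11=83 → 52/135 = 0.3852
  VERB: TP=77, FP=14+32+22+13=81 → 77/158 = 0.4873
  ADJ: TP=81, FP=9+1+26+15=51 → 81/132 = 0.6136
  ADV: TP=97, FP=13+4+31+18=66 → 97/163 = 0.5951
  DET: TP=39, FP=10+3+29+32=74 → 39/113 = 0.3451
Weighted-precision = Σ (supportᵢ/N)·precisionᵢ with N=701: (98/701)·0.3852 + (88/701)·0.4873 + (212/701)·0.6136 + (207/701)·0.5951 + (96/701)·0.3451 = 0.524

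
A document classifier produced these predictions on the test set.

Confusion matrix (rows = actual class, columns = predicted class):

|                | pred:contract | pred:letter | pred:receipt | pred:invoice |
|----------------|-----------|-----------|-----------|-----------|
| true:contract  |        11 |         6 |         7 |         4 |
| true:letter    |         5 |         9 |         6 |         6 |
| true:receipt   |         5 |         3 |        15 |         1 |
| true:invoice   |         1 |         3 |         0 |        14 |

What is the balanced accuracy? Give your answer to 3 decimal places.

0.535

Balanced accuracy = mean of per-class recall.
  contract: recall = 11/28 = 0.3929
  letter: recall = 9/26 = 0.3462
  receipt: recall = 15/24 = 0.6250
  invoice: recall = 14/18 = 0.7778
Mean = (0.3929 + 0.3462 + 0.6250 + 0.7778) / 4 = 0.535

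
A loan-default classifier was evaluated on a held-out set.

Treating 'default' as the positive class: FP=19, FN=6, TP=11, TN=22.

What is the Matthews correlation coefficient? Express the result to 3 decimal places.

MCC = (TP·TN − FP·FN) / √((TP+FP)(TP+FN)(TN+FP)(TN+FN))
Numerator = 11·22 − 19·6 = 128
Denominator = √(30·17·41·28) = √585480 = 765.1666
MCC = 128 / 765.1666 = 0.167

0.167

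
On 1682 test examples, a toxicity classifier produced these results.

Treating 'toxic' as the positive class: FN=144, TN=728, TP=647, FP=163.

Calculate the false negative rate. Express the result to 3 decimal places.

FNR = FN/(FN+TP) = 144/(144+647) = 0.182

0.182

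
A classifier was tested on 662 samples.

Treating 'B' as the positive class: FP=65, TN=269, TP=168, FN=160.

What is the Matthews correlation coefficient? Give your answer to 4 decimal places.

0.3325

MCC = (TP·TN − FP·FN) / √((TP+FP)(TP+FN)(TN+FP)(TN+FN))
Numerator = 168·269 − 65·160 = 34792
Denominator = √(233·328·334·429) = √10950489264 = 104644.5854
MCC = 34792 / 104644.5854 = 0.3325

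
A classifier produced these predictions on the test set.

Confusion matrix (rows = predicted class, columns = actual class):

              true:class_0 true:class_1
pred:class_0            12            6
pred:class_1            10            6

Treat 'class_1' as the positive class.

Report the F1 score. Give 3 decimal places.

0.429

Precision = TP/(TP+FP) = 6/16 = 0.3750
Recall = TP/(TP+FN) = 6/12 = 0.5000
F1 = 2·TP/(2·TP+FP+FN) = 12/28 = 0.429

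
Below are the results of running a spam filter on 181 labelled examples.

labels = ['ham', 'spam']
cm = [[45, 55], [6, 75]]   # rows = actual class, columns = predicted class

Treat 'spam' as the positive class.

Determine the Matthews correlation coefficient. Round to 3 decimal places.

MCC = (TP·TN − FP·FN) / √((TP+FP)(TP+FN)(TN+FP)(TN+FN))
Numerator = 75·45 − 55·6 = 3045
Denominator = √(130·81·100·51) = √53703000 = 7328.2331
MCC = 3045 / 7328.2331 = 0.416

0.416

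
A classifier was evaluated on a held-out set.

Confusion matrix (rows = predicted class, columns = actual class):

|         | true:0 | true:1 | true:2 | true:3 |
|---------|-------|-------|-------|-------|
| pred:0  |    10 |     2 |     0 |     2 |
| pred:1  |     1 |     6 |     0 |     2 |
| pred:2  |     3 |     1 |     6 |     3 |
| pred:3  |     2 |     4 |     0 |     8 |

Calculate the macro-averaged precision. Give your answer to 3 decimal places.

Per-class precision (TP/(TP+FP)):
  0: TP=10, FP=2+0+2=4 → 10/14 = 0.7143
  1: TP=6, FP=1+0+2=3 → 6/9 = 0.6667
  2: TP=6, FP=3+1+3=7 → 6/13 = 0.4615
  3: TP=8, FP=2+4+0=6 → 8/14 = 0.5714
Macro-precision = mean = (0.7143 + 0.6667 + 0.4615 + 0.5714) / 4 = 0.603

0.603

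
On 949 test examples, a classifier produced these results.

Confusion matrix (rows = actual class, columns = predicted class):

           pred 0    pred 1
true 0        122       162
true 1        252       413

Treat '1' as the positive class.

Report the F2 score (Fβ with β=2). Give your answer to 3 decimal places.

Fβ = (1+β²)·TP / ((1+β²)·TP + β²·FN + FP), with β²=4
= 5·413 / (5·413 + 4·252 + 162) = 0.638

0.638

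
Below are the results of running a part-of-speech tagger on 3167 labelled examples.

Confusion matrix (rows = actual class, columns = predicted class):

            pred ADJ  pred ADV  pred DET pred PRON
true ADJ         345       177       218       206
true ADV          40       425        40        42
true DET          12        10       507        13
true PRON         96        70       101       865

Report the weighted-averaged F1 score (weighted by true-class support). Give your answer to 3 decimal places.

Per-class F1 score (2·TP/(2·TP+FP+FN)):
  ADJ: TP=345, FP=40+12+96=148, FN=177+218+206=601 → 690/1439 = 0.4795
  ADV: TP=425, FP=177+10+70=257, FN=40+40+42=122 → 850/1229 = 0.6916
  DET: TP=507, FP=218+40+101=359, FN=12+10+13=35 → 1014/1408 = 0.7202
  PRON: TP=865, FP=206+42+13=261, FN=96+70+101=267 → 1730/2258 = 0.7662
Weighted-F1 score = Σ (supportᵢ/N)·F1 scoreᵢ with N=3167: (946/3167)·0.4795 + (547/3167)·0.6916 + (542/3167)·0.7202 + (1132/3167)·0.7662 = 0.660

0.660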